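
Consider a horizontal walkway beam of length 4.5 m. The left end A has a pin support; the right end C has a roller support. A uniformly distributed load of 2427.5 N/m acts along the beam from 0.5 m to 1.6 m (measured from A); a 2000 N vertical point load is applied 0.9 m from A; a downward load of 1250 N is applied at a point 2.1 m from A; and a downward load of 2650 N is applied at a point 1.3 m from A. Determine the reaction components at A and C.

Resultant of the distributed load: 2427.5 × 1.1 = 2670.25 N at 1.05 m from A.
Moments about A: C_y·4.5 − (2427.5·1.1)·1.05 − 2000·0.9 − 1250·2.1 − 2650·1.3 = 0 → C_y = 10673.7625/4.5 = 2371.95 ≈ 2372 N.
ΣF_y = 0: A_y + 2371.95 − 2427.5·1.1 − 2000 − 1250 − 2650 = 0 → A_y = 6198 N.
ΣF_x = 0: no horizontal applied forces, so A_x = 0.

A_x = 0, A_y = 6198 N, C_y = 2372 N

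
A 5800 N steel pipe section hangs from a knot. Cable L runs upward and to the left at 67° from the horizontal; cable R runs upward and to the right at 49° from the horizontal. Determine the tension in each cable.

ΣF_x = 0: −T_L·cos67° + T_R·cos49° = 0 → T_R = 0.595573·T_L.
ΣF_y = 0: T_L·sin67° + T_R·sin49° = 5800.
Substitute: T_L·(0.920505 + 0.595573·0.75471) = 5800 → T_L = 4233.61 ≈ 4234 N.
Then T_R = 0.595573 × 4233.61 = 2521 N.

T_L = 4234 N, T_R = 2521 N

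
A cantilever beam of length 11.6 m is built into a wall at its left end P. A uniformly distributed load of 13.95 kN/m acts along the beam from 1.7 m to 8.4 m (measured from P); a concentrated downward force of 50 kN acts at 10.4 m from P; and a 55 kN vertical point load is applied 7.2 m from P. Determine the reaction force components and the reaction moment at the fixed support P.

P_x = 0, P_y = 198.5 kN, M_P = 1388 kN·m

Resultant of the distributed load: 13.95 × 6.7 = 93.465 kN at 5.05 m from P.
ΣF_x = 0: P_x = 0.
ΣF_y = 0: P_y − 13.95·6.7 − 50 − 55 = 0 → P_y = 198.5 kN.
ΣM about P: M_P − (13.95·6.7)·5.05 − 50·10.4 − 55·7.2 = 0 → M_P = 1388 kN·m.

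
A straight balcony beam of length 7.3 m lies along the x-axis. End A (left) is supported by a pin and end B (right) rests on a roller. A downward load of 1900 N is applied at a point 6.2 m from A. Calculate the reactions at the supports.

A_x = 0, A_y = 286.3 N, B_y = 1614 N

Taking moments about A: B_y·7.3 − 1900·6.2 = 0 → B_y = 11780/7.3 = 1613.7 ≈ 1614 N.
ΣF_y = 0: A_y + 1613.7 − 1900 = 0 → A_y = 286.3 N.
ΣF_x = 0: no horizontal applied forces, so A_x = 0.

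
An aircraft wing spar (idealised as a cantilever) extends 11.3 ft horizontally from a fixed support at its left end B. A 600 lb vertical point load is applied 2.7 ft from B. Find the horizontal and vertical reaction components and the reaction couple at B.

ΣF_x = 0: B_x = 0.
ΣF_y = 0: B_y − 600 = 0 → B_y = 600.0 lb.
ΣM about B: M_B − 600·2.7 = 0 → M_B = 1620 lb·ft.

B_x = 0, B_y = 600.0 lb, M_B = 1620 lb·ft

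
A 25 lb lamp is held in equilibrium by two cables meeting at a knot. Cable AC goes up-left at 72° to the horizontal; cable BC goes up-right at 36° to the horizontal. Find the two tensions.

T_AC = 21.27 lb, T_BC = 8.123 lb

ΣF_x = 0: −T_AC·cos72° + T_BC·cos36° = 0 → T_BC = 0.381966·T_AC.
ΣF_y = 0: T_AC·sin72° + T_BC·sin36° = 25.
Substitute: T_AC·(0.951057 + 0.381966·0.587785) = 25 → T_AC = 21.2663 ≈ 21.27 lb.
Then T_BC = 0.381966 × 21.2663 = 8.123 lb.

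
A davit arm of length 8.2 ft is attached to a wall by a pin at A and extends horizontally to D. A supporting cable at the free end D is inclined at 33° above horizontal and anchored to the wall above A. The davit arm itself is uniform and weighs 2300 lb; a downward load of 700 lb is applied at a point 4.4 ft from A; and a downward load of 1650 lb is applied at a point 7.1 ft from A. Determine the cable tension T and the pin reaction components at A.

T = 5424 lb, A_x = 4549 lb, A_y = 1696 lb

ΣM about A: T·sin33°·8.2 − 2300·4.1 − 700·4.4 − 1650·7.1 = 0 → T = 24225/(8.2·0.544639) = 5424.27 ≈ 5424 lb.
ΣF_x = 0: A_x − T·cos33° = 0 → A_x = 5424.27 × 0.838671 = 4549 lb.
ΣF_y = 0: A_y + T·sin33° − 2300 − 700 − 1650 = 0 → A_y = 4650 − 5424.27 × 0.544639 = 1696 lb.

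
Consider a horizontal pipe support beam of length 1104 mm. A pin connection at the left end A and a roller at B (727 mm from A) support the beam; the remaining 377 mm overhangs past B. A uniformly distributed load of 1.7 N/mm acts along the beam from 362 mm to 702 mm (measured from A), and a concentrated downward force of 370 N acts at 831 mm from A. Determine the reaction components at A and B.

Resultant of the distributed load: 1.7 × 340 = 578 N at 532 mm from A.
ΣM about A: B_y·727 − (1.7·340)·532 − 370·831 = 0 → B_y = 614966/727 = 845.895 ≈ 845.9 N.
ΣF_y = 0: A_y + 845.895 − 1.7·340 − 370 = 0 → A_y = 102.1 N.
ΣF_x = 0: no horizontal applied forces, so A_x = 0.

A_x = 0, A_y = 102.1 N, B_y = 845.9 N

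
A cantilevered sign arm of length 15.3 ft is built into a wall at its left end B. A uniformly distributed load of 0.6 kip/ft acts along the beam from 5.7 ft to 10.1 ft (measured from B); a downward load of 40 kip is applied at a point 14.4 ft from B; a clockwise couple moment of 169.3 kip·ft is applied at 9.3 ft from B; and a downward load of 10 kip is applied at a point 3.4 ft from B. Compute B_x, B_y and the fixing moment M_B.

B_x = 0, B_y = 52.64 kip, M_B = 800.2 kip·ft

Resultant of the distributed load: 0.6 × 4.4 = 2.64 kip at 7.9 ft from B.
ΣF_x = 0: B_x = 0.
ΣF_y = 0: B_y − 0.6·4.4 − 40 − 10 = 0 → B_y = 52.64 kip.
ΣM about B: M_B − (0.6·4.4)·7.9 − 40·14.4 − 169.3 − 10·3.4 = 0 → M_B = 800.2 kip·ft.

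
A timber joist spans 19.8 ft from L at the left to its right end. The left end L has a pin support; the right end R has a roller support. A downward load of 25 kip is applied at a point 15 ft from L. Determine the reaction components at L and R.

L_x = 0, L_y = 6.061 kip, R_y = 18.94 kip

Moments about L: R_y·19.8 − 25·15 = 0 → R_y = 375/19.8 = 18.9394 ≈ 18.94 kip.
ΣF_y = 0: L_y + 18.9394 − 25 = 0 → L_y = 6.061 kip.
ΣF_x = 0: no horizontal applied forces, so L_x = 0.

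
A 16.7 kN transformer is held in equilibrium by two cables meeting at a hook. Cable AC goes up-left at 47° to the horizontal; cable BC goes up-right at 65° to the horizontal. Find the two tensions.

ΣF_x = 0: −T_AC·cos47° + T_BC·cos65° = 0 → T_BC = 1.61375·T_AC.
ΣF_y = 0: T_AC·sin47° + T_BC·sin65° = 16.7.
Substitute: T_AC·(0.731354 + 1.61375·0.906308) = 16.7 → T_AC = 7.61199 ≈ 7.612 kN.
Then T_BC = 1.61375 × 7.61199 = 12.28 kN.

T_AC = 7.612 kN, T_BC = 12.28 kN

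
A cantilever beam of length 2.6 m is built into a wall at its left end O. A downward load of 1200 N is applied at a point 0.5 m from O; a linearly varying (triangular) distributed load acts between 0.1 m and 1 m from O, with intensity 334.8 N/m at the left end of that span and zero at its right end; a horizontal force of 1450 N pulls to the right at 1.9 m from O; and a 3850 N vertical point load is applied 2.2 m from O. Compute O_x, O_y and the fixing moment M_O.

O_x = -1450 N, O_y = 5201 N, M_O = 9130 N·m

Resultant of the triangular load: ½ × 334.8 × 0.9 = 150.66 N, acting at 0.4 m from O (one-third of the span from the peak).
ΣF_x = 0: O_x + 1450 = 0 → O_x = -1450 N.
ΣF_y = 0: O_y − 1200 − ½·334.8·0.9 − 3850 = 0 → O_y = 5201 N.
ΣM about O: M_O − 1200·0.5 − (½·334.8·0.9)·0.4 − 3850·2.2 = 0 → M_O = 9130 N·m.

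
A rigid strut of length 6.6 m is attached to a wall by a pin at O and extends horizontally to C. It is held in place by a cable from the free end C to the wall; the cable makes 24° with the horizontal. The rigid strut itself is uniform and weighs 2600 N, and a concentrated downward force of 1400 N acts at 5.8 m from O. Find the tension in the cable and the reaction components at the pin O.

T = 6221 N, O_x = 5683 N, O_y = 1470 N

ΣM about O: T·sin24°·6.6 − 2600·3.3 − 1400·5.8 = 0 → T = 16700/(6.6·0.406737) = 6220.98 ≈ 6221 N.
ΣF_x = 0: O_x − T·cos24° = 0 → O_x = 6220.98 × 0.913545 = 5683 N.
ΣF_y = 0: O_y + T·sin24° − 2600 − 1400 = 0 → O_y = 4000 − 6220.98 × 0.406737 = 1470 N.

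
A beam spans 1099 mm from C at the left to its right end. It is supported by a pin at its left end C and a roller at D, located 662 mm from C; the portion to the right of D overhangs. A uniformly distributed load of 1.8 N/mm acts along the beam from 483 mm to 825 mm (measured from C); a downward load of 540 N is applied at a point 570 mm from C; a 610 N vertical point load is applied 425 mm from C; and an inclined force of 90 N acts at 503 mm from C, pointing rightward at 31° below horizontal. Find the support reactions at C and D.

Resultant of the distributed load: 1.8 × 342 = 615.6 N at 654 mm from C.
Taking moments about C: D_y·662 − (1.8·342)·654 − 540·570 − 610·425 − 90·sin31°·503 = 0 → D_y = 992968/662 = 1499.95 ≈ 1500 N.
ΣF_y = 0: C_y + 1499.95 − 1.8·342 − 540 − 610 − 90·sin31° = 0 → C_y = 312.0 N.
ΣF_x = 0: C_x + 90·cos31° = 0 → C_x = -77.15 N.

C_x = -77.15 N, C_y = 312.0 N, D_y = 1500 N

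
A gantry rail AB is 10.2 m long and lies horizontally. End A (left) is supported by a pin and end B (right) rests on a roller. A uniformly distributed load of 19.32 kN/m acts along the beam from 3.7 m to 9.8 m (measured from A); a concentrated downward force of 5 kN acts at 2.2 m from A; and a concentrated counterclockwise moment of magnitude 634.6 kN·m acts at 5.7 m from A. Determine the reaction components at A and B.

Resultant of the distributed load: 19.32 × 6.1 = 117.852 kN at 6.75 m from A.
ΣM about A: B_y·10.2 − (19.32·6.1)·6.75 − 5·2.2 + 634.6 = 0 → B_y = 171.901/10.2 = 16.853 ≈ 16.85 kN.
ΣF_y = 0: A_y + 16.853 − 19.32·6.1 − 5 = 0 → A_y = 106.0 kN.
ΣF_x = 0: no horizontal applied forces, so A_x = 0.

A_x = 0, A_y = 106.0 kN, B_y = 16.85 kN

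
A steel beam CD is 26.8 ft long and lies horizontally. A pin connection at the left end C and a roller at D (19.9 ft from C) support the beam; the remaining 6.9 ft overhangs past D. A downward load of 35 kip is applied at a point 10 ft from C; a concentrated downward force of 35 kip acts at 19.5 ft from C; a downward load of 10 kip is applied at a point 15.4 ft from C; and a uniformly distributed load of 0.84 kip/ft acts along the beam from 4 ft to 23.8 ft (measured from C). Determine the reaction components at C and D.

C_x = 0, C_y = 25.39 kip, D_y = 71.24 kip

Resultant of the distributed load: 0.84 × 19.8 = 16.632 kip at 13.9 ft from C.
Moments about C: D_y·19.9 − 35·10 − 35·19.5 − 10·15.4 − (0.84·19.8)·13.9 = 0 → D_y = 1417.6848/19.9 = 71.2404 ≈ 71.24 kip.
ΣF_y = 0: C_y + 71.2404 − 35 − 35 − 10 − 0.84·19.8 = 0 → C_y = 25.39 kip.
ΣF_x = 0: no horizontal applied forces, so C_x = 0.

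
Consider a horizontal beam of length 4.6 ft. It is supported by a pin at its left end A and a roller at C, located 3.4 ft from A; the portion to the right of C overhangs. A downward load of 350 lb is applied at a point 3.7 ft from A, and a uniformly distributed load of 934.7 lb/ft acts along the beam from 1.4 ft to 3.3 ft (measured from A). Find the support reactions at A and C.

Resultant of the distributed load: 934.7 × 1.9 = 1775.93 lb at 2.35 ft from A.
Moments about A: C_y·3.4 − 350·3.7 − (934.7·1.9)·2.35 = 0 → C_y = 5468.4355/3.4 = 1608.36 ≈ 1608 lb.
ΣF_y = 0: A_y + 1608.36 − 350 − 934.7·1.9 = 0 → A_y = 517.6 lb.
ΣF_x = 0: no horizontal applied forces, so A_x = 0.

A_x = 0, A_y = 517.6 lb, C_y = 1608 lb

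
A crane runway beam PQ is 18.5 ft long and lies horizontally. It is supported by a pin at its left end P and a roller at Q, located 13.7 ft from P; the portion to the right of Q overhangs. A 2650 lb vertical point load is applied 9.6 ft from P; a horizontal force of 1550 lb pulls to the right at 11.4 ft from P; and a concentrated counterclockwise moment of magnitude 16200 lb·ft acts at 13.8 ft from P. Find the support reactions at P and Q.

P_x = -1550 lb, P_y = 1976 lb, Q_y = 674.5 lb

Taking moments about P: Q_y·13.7 − 2650·9.6 + 16200 = 0 → Q_y = 9240/13.7 = 674.453 ≈ 674.5 lb.
ΣF_y = 0: P_y + 674.453 − 2650 = 0 → P_y = 1976 lb.
ΣF_x = 0: P_x + 1550 = 0 → P_x = -1550 lb.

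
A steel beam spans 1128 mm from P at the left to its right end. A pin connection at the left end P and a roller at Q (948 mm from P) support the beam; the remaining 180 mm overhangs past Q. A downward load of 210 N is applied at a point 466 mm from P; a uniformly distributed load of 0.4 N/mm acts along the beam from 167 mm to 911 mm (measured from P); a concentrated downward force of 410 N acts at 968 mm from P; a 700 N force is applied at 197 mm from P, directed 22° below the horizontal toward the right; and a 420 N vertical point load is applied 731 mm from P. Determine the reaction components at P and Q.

P_x = -649.0 N, P_y = 530.4 N, Q_y = 1069 N

Resultant of the distributed load: 0.4 × 744 = 297.6 N at 539 mm from P.
Moments about P: Q_y·948 − 210·466 − (0.4·744)·539 − 410·968 − 700·sin22°·197 − 420·731 = 0 → Q_y = 1013820/948 = 1069.43 ≈ 1069 N.
ΣF_y = 0: P_y + 1069.43 − 210 − 0.4·744 − 410 − 700·sin22° − 420 = 0 → P_y = 530.4 N.
ΣF_x = 0: P_x + 700·cos22° = 0 → P_x = -649.0 N.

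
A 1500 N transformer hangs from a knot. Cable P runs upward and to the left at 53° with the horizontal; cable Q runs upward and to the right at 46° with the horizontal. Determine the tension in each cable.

T_P = 1055 N, T_Q = 914.0 N

ΣF_x = 0: −T_P·cos53° + T_Q·cos46° = 0 → T_Q = 0.866347·T_P.
ΣF_y = 0: T_P·sin53° + T_Q·sin46° = 1500.
Substitute: T_P·(0.798636 + 0.866347·0.71934) = 1500 → T_P = 1054.98 ≈ 1055 N.
Then T_Q = 0.866347 × 1054.98 = 914.0 N.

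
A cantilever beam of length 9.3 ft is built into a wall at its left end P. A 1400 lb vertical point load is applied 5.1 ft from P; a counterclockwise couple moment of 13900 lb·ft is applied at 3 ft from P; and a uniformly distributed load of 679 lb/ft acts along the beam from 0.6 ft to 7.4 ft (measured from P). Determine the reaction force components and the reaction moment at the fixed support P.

P_x = 0, P_y = 6017 lb, M_P = 11710 lb·ft

Resultant of the distributed load: 679 × 6.8 = 4617.2 lb at 4 ft from P.
ΣF_x = 0: P_x = 0.
ΣF_y = 0: P_y − 1400 − 679·6.8 = 0 → P_y = 6017 lb.
ΣM about P: M_P − 1400·5.1 + 13900 − (679·6.8)·4 = 0 → M_P = 11710 lb·ft.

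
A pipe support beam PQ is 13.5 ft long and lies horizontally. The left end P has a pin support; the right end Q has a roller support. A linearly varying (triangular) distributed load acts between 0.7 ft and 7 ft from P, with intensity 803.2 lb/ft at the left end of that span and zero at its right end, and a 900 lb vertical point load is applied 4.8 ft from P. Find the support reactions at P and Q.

P_x = 0, P_y = 2585 lb, Q_y = 844.8 lb

Resultant of the triangular load: ½ × 803.2 × 6.3 = 2530.08 lb, acting at 2.8 ft from P (one-third of the span from the peak).
ΣM about P: Q_y·13.5 − (½·803.2·6.3)·2.8 − 900·4.8 = 0 → Q_y = 11404.224/13.5 = 844.757 ≈ 844.8 lb.
ΣF_y = 0: P_y + 844.757 − ½·803.2·6.3 − 900 = 0 → P_y = 2585 lb.
ΣF_x = 0: no horizontal applied forces, so P_x = 0.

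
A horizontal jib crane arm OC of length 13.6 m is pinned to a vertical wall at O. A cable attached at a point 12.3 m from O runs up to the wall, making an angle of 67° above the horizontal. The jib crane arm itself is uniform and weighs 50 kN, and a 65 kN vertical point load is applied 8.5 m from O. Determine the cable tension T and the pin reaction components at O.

T = 78.83 kN, O_x = 30.80 kN, O_y = 42.44 kN

ΣM about O: T·sin67°·12.3 − 50·6.8 − 65·8.5 = 0 → T = 892.5/(12.3·0.920505) = 78.8274 ≈ 78.83 kN.
ΣF_x = 0: O_x − T·cos67° = 0 → O_x = 78.8274 × 0.390731 = 30.80 kN.
ΣF_y = 0: O_y + T·sin67° − 50 − 65 = 0 → O_y = 115 − 78.8274 × 0.920505 = 42.44 kN.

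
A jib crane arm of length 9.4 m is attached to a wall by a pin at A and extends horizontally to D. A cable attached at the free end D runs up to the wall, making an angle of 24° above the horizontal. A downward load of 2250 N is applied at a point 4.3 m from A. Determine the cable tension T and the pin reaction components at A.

ΣM about A: T·sin24°·9.4 − 2250·4.3 = 0 → T = 9675/(9.4·0.406737) = 2530.52 ≈ 2531 N.
ΣF_x = 0: A_x − T·cos24° = 0 → A_x = 2530.52 × 0.913545 = 2312 N.
ΣF_y = 0: A_y + T·sin24° − 2250 = 0 → A_y = 2250 − 2530.52 × 0.406737 = 1221 N.

T = 2531 N, A_x = 2312 N, A_y = 1221 N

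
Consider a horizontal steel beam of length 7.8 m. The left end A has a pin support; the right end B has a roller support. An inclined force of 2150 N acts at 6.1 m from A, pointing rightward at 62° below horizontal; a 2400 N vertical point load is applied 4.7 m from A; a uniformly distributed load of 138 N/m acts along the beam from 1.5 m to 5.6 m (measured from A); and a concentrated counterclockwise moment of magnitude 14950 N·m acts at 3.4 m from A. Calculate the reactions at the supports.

A_x = -1009 N, A_y = 3593 N, B_y = 1272 N

Resultant of the distributed load: 138 × 4.1 = 565.8 N at 3.55 m from A.
ΣM about A: B_y·7.8 − 2150·sin62°·6.1 − 2400·4.7 − (138·4.1)·3.55 + 14950 = 0 → B_y = 9918.45/7.8 = 1271.6 ≈ 1272 N.
ΣF_y = 0: A_y + 1271.6 − 2150·sin62° − 2400 − 138·4.1 = 0 → A_y = 3593 N.
ΣF_x = 0: A_x + 2150·cos62° = 0 → A_x = -1009 N.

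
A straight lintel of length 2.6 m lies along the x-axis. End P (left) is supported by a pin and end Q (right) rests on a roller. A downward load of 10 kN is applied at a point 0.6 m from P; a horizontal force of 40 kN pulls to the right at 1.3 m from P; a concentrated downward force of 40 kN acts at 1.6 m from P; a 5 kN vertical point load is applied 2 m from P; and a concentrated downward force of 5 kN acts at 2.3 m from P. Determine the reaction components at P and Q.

ΣM about P: Q_y·2.6 − 10·0.6 − 40·1.6 − 5·2 − 5·2.3 = 0 → Q_y = 91.5/2.6 = 35.1923 ≈ 35.19 kN.
ΣF_y = 0: P_y + 35.1923 − 10 − 40 − 5 − 5 = 0 → P_y = 24.81 kN.
ΣF_x = 0: P_x + 40 = 0 → P_x = -40.00 kN.

P_x = -40.00 kN, P_y = 24.81 kN, Q_y = 35.19 kN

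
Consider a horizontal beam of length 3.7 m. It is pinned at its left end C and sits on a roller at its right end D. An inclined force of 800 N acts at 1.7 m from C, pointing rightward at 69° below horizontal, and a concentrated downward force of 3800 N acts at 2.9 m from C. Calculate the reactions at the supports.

C_x = -286.7 N, C_y = 1225 N, D_y = 3322 N

ΣM about C: D_y·3.7 − 800·sin69°·1.7 − 3800·2.9 = 0 → D_y = 12289.7/3.7 = 3321.54 ≈ 3322 N.
ΣF_y = 0: C_y + 3321.54 − 800·sin69° − 3800 = 0 → C_y = 1225 N.
ΣF_x = 0: C_x + 800·cos69° = 0 → C_x = -286.7 N.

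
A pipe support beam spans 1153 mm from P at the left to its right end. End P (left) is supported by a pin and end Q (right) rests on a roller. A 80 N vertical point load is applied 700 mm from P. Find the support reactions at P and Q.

P_x = 0, P_y = 31.43 N, Q_y = 48.57 N

Taking moments about P: Q_y·1153 − 80·700 = 0 → Q_y = 56000/1153 = 48.569 ≈ 48.57 N.
ΣF_y = 0: P_y + 48.569 − 80 = 0 → P_y = 31.43 N.
ΣF_x = 0: no horizontal applied forces, so P_x = 0.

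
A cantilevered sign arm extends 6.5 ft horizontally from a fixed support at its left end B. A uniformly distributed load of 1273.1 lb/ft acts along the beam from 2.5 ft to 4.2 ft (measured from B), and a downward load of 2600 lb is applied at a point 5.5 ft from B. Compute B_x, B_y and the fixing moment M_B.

B_x = 0, B_y = 4764 lb, M_B = 21550 lb·ft

Resultant of the distributed load: 1273.1 × 1.7 = 2164.27 lb at 3.35 ft from B.
ΣF_x = 0: B_x = 0.
ΣF_y = 0: B_y − 1273.1·1.7 − 2600 = 0 → B_y = 4764 lb.
ΣM about B: M_B − (1273.1·1.7)·3.35 − 2600·5.5 = 0 → M_B = 21550 lb·ft.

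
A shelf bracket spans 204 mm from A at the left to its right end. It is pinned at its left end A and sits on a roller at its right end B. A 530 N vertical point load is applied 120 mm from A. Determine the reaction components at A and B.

A_x = 0, A_y = 218.2 N, B_y = 311.8 N

Taking moments about A: B_y·204 − 530·120 = 0 → B_y = 63600/204 = 311.765 ≈ 311.8 N.
ΣF_y = 0: A_y + 311.765 − 530 = 0 → A_y = 218.2 N.
ΣF_x = 0: no horizontal applied forces, so A_x = 0.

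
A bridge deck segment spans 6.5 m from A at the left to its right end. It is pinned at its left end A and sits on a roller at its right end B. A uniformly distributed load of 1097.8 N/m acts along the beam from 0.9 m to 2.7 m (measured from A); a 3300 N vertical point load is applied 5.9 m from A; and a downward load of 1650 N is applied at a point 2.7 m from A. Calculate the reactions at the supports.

Resultant of the distributed load: 1097.8 × 1.8 = 1976.04 N at 1.8 m from A.
Moments about A: B_y·6.5 − (1097.8·1.8)·1.8 − 3300·5.9 − 1650·2.7 = 0 → B_y = 27481.872/6.5 = 4227.98 ≈ 4228 N.
ΣF_y = 0: A_y + 4227.98 − 1097.8·1.8 − 3300 − 1650 = 0 → A_y = 2698 N.
ΣF_x = 0: no horizontal applied forces, so A_x = 0.

A_x = 0, A_y = 2698 N, B_y = 4228 N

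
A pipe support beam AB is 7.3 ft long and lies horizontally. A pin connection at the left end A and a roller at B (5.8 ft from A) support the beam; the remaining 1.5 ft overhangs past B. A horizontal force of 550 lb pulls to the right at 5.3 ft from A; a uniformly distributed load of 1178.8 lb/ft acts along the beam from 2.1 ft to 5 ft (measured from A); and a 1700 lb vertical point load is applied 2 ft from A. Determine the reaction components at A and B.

A_x = -550.0 lb, A_y = 2440 lb, B_y = 2679 lb

Resultant of the distributed load: 1178.8 × 2.9 = 3418.52 lb at 3.55 ft from A.
Moments about A: B_y·5.8 − (1178.8·2.9)·3.55 − 1700·2 = 0 → B_y = 15535.746/5.8 = 2678.58 ≈ 2679 lb.
ΣF_y = 0: A_y + 2678.58 − 1178.8·2.9 − 1700 = 0 → A_y = 2440 lb.
ΣF_x = 0: A_x + 550 = 0 → A_x = -550.0 lb.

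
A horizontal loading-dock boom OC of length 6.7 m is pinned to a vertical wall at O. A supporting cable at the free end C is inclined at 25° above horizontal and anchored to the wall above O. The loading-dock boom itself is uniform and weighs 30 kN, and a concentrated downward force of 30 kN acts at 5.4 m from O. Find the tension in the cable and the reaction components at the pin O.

ΣM about O: T·sin25°·6.7 − 30·3.35 − 30·5.4 = 0 → T = 262.5/(6.7·0.422618) = 92.7057 ≈ 92.71 kN.
ΣF_x = 0: O_x − T·cos25° = 0 → O_x = 92.7057 × 0.906308 = 84.02 kN.
ΣF_y = 0: O_y + T·sin25° − 30 − 30 = 0 → O_y = 60 − 92.7057 × 0.422618 = 20.82 kN.

T = 92.71 kN, O_x = 84.02 kN, O_y = 20.82 kN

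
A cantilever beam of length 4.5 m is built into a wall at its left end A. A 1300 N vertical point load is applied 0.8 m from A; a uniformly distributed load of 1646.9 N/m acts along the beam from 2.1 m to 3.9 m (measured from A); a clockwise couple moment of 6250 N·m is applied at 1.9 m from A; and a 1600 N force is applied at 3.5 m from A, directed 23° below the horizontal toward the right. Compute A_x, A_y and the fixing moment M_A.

Resultant of the distributed load: 1646.9 × 1.8 = 2964.42 N at 3 m from A.
ΣF_x = 0: A_x + 1600·cos23° = 0 → A_x = -1473 N.
ΣF_y = 0: A_y − 1300 − 1646.9·1.8 − 1600·sin23° = 0 → A_y = 4890 N.
ΣM about A: M_A − 1300·0.8 − (1646.9·1.8)·3 − 6250 − 1600·sin23°·3.5 = 0 → M_A = 18370 N·m.

A_x = -1473 N, A_y = 4890 N, M_A = 18370 N·m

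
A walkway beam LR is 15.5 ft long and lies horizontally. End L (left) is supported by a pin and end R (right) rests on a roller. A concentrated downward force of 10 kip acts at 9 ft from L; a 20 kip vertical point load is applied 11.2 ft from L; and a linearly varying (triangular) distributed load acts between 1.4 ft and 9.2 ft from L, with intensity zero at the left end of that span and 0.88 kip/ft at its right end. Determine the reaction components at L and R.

L_x = 0, L_y = 11.71 kip, R_y = 21.72 kip

Resultant of the triangular load: ½ × 0.88 × 7.8 = 3.432 kip, acting at 6.6 ft from L (one-third of the span from the peak).
Moments about L: R_y·15.5 − 10·9 − 20·11.2 − (½·0.88·7.8)·6.6 = 0 → R_y = 336.6512/15.5 = 21.7194 ≈ 21.72 kip.
ΣF_y = 0: L_y + 21.7194 − 10 − 20 − ½·0.88·7.8 = 0 → L_y = 11.71 kip.
ΣF_x = 0: no horizontal applied forces, so L_x = 0.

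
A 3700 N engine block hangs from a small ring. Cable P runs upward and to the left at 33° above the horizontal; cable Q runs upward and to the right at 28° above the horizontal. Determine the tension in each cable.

T_P = 3735 N, T_Q = 3548 N

ΣF_x = 0: −T_P·cos33° + T_Q·cos28° = 0 → T_Q = 0.949853·T_P.
ΣF_y = 0: T_P·sin33° + T_Q·sin28° = 3700.
Substitute: T_P·(0.544639 + 0.949853·0.469472) = 3700 → T_P = 3735.23 ≈ 3735 N.
Then T_Q = 0.949853 × 3735.23 = 3548 N.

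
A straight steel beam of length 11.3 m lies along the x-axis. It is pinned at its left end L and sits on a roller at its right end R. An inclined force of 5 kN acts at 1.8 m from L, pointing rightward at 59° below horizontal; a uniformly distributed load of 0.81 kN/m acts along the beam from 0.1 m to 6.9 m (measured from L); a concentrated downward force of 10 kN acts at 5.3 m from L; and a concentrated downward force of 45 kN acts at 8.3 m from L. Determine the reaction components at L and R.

Resultant of the distributed load: 0.81 × 6.8 = 5.508 kN at 3.5 m from L.
Moments about L: R_y·11.3 − 5·sin59°·1.8 − (0.81·6.8)·3.5 − 10·5.3 − 45·8.3 = 0 → R_y = 453.493/11.3 = 40.1321 ≈ 40.13 kN.
ΣF_y = 0: L_y + 40.1321 − 5·sin59° − 0.81·6.8 − 10 − 45 = 0 → L_y = 24.66 kN.
ΣF_x = 0: L_x + 5·cos59° = 0 → L_x = -2.575 kN.

L_x = -2.575 kN, L_y = 24.66 kN, R_y = 40.13 kN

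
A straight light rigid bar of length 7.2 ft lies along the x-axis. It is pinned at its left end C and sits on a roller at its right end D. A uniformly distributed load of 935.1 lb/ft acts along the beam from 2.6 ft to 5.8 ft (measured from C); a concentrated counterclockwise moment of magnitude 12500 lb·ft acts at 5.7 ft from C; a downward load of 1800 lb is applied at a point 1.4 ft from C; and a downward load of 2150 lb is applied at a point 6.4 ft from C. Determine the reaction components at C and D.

C_x = 0, C_y = 4672 lb, D_y = 2271 lb

Resultant of the distributed load: 935.1 × 3.2 = 2992.32 lb at 4.2 ft from C.
Taking moments about C: D_y·7.2 − (935.1·3.2)·4.2 + 12500 − 1800·1.4 − 2150·6.4 = 0 → D_y = 16347.744/7.2 = 2270.52 ≈ 2271 lb.
ΣF_y = 0: C_y + 2270.52 − 935.1·3.2 − 1800 − 2150 = 0 → C_y = 4672 lb.
ΣF_x = 0: no horizontal applied forces, so C_x = 0.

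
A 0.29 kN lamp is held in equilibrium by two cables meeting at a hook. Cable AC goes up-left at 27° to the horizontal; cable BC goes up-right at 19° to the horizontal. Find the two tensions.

T_AC = 0.3812 kN, T_BC = 0.3592 kN

ΣF_x = 0: −T_AC·cos27° + T_BC·cos19° = 0 → T_BC = 0.942347·T_AC.
ΣF_y = 0: T_AC·sin27° + T_BC·sin19° = 0.29.
Substitute: T_AC·(0.45399 + 0.942347·0.325568) = 0.29 → T_AC = 0.381184 ≈ 0.3812 kN.
Then T_BC = 0.942347 × 0.381184 = 0.3592 kN.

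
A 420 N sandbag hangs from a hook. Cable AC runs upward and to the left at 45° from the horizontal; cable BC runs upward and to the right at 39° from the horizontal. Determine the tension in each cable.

T_AC = 328.2 N, T_BC = 298.6 N

ΣF_x = 0: −T_AC·cos45° + T_BC·cos39° = 0 → T_BC = 0.909876·T_AC.
ΣF_y = 0: T_AC·sin45° + T_BC·sin39° = 420.
Substitute: T_AC·(0.707107 + 0.909876·0.62932) = 420 → T_AC = 328.199 ≈ 328.2 N.
Then T_BC = 0.909876 × 328.199 = 298.6 N.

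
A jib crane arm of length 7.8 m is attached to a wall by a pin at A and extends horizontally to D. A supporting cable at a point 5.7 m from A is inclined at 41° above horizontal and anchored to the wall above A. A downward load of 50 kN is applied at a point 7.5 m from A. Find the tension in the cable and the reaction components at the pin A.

ΣM about A: T·sin41°·5.7 − 50·7.5 = 0 → T = 375/(5.7·0.656059) = 100.28 ≈ 100.3 kN.
ΣF_x = 0: A_x − T·cos41° = 0 → A_x = 100.28 × 0.75471 = 75.68 kN.
ΣF_y = 0: A_y + T·sin41° − 50 = 0 → A_y = 50 − 100.28 × 0.656059 = -15.79 kN.

T = 100.3 kN, A_x = 75.68 kN, A_y = -15.79 kN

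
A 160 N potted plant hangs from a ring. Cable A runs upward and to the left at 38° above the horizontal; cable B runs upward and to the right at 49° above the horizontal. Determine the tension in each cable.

T_A = 105.1 N, T_B = 126.3 N

ΣF_x = 0: −T_A·cos38° + T_B·cos49° = 0 → T_B = 1.20113·T_A.
ΣF_y = 0: T_A·sin38° + T_B·sin49° = 160.
Substitute: T_A·(0.615661 + 1.20113·0.75471) = 160 → T_A = 105.113 ≈ 105.1 N.
Then T_B = 1.20113 × 105.113 = 126.3 N.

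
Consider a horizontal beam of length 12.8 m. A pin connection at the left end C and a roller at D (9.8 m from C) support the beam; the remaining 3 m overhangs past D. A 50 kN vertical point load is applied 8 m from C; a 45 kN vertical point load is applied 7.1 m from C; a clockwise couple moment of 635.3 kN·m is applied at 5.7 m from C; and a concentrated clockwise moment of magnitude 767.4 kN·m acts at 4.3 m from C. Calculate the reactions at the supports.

C_x = 0, C_y = -121.6 kN, D_y = 216.6 kN

Taking moments about C: D_y·9.8 − 50·8 − 45·7.1 − 635.3 − 767.4 = 0 → D_y = 2122.2/9.8 = 216.551 ≈ 216.6 kN.
ΣF_y = 0: C_y + 216.551 − 50 − 45 = 0 → C_y = -121.6 kN.
ΣF_x = 0: no horizontal applied forces, so C_x = 0.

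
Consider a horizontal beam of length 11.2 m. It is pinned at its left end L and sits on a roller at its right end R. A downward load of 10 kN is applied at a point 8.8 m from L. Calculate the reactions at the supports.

L_x = 0, L_y = 2.143 kN, R_y = 7.857 kN

Taking moments about L: R_y·11.2 − 10·8.8 = 0 → R_y = 88/11.2 = 7.85714 ≈ 7.857 kN.
ΣF_y = 0: L_y + 7.85714 − 10 = 0 → L_y = 2.143 kN.
ΣF_x = 0: no horizontal applied forces, so L_x = 0.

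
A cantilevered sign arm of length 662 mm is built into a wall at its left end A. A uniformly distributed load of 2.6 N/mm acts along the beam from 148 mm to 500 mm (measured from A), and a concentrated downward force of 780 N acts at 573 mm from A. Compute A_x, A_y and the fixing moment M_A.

A_x = 0, A_y = 1695 N, M_A = 743500 N·mm

Resultant of the distributed load: 2.6 × 352 = 915.2 N at 324 mm from A.
ΣF_x = 0: A_x = 0.
ΣF_y = 0: A_y − 2.6·352 − 780 = 0 → A_y = 1695 N.
ΣM about A: M_A − (2.6·352)·324 − 780·573 = 0 → M_A = 743500 N·mm.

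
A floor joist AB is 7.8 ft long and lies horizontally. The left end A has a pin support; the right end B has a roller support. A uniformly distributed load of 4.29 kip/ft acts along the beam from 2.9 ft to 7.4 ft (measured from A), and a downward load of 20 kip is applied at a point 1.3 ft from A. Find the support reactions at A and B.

Resultant of the distributed load: 4.29 × 4.5 = 19.305 kip at 5.15 ft from A.
ΣM about A: B_y·7.8 − (4.29·4.5)·5.15 − 20·1.3 = 0 → B_y = 125.42075/7.8 = 16.0796 ≈ 16.08 kip.
ΣF_y = 0: A_y + 16.0796 − 4.29·4.5 − 20 = 0 → A_y = 23.23 kip.
ΣF_x = 0: no horizontal applied forces, so A_x = 0.

A_x = 0, A_y = 23.23 kip, B_y = 16.08 kip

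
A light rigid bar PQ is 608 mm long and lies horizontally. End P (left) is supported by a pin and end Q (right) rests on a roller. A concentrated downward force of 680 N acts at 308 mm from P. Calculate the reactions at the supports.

Taking moments about P: Q_y·608 − 680·308 = 0 → Q_y = 209440/608 = 344.474 ≈ 344.5 N.
ΣF_y = 0: P_y + 344.474 − 680 = 0 → P_y = 335.5 N.
ΣF_x = 0: no horizontal applied forces, so P_x = 0.

P_x = 0, P_y = 335.5 N, Q_y = 344.5 N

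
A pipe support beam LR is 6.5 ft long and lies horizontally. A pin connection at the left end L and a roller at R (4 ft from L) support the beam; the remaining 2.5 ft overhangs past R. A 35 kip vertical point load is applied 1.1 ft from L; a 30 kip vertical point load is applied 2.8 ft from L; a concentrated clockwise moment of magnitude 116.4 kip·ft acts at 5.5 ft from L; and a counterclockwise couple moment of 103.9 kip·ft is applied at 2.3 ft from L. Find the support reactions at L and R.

L_x = 0, L_y = 31.25 kip, R_y = 33.75 kip

Moments about L: R_y·4 − 35·1.1 − 30·2.8 − 116.4 + 103.9 = 0 → R_y = 135/4 = 33.75 kip.
ΣF_y = 0: L_y + 33.75 − 35 − 30 = 0 → L_y = 31.25 kip.
ΣF_x = 0: no horizontal applied forces, so L_x = 0.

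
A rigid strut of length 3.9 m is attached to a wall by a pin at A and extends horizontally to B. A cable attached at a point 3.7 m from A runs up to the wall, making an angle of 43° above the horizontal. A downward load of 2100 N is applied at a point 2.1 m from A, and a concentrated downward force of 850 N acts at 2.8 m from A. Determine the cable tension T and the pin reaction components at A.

ΣM about A: T·sin43°·3.7 − 2100·2.1 − 850·2.8 = 0 → T = 6790/(3.7·0.681998) = 2690.82 ≈ 2691 N.
ΣF_x = 0: A_x − T·cos43° = 0 → A_x = 2690.82 × 0.731354 = 1968 N.
ΣF_y = 0: A_y + T·sin43° − 2100 − 850 = 0 → A_y = 2950 − 2690.82 × 0.681998 = 1115 N.

T = 2691 N, A_x = 1968 N, A_y = 1115 N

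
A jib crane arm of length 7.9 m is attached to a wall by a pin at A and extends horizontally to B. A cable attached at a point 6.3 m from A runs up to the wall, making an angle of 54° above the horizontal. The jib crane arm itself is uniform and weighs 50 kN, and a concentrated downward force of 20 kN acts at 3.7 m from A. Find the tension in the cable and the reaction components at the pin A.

ΣM about A: T·sin54°·6.3 − 50·3.95 − 20·3.7 = 0 → T = 271.5/(6.3·0.809017) = 53.2686 ≈ 53.27 kN.
ΣF_x = 0: A_x − T·cos54° = 0 → A_x = 53.2686 × 0.587785 = 31.31 kN.
ΣF_y = 0: A_y + T·sin54° − 50 − 20 = 0 → A_y = 70 − 53.2686 × 0.809017 = 26.90 kN.

T = 53.27 kN, A_x = 31.31 kN, A_y = 26.90 kN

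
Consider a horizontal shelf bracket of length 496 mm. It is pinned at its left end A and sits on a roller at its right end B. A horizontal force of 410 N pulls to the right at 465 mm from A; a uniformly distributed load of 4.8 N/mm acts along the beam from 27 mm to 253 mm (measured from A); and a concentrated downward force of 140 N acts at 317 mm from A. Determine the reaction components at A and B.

A_x = -410.0 N, A_y = 829.1 N, B_y = 395.7 N

Resultant of the distributed load: 4.8 × 226 = 1084.8 N at 140 mm from A.
Taking moments about A: B_y·496 − (4.8·226)·140 − 140·317 = 0 → B_y = 196252/496 = 395.669 ≈ 395.7 N.
ΣF_y = 0: A_y + 395.669 − 4.8·226 − 140 = 0 → A_y = 829.1 N.
ΣF_x = 0: A_x + 410 = 0 → A_x = -410.0 N.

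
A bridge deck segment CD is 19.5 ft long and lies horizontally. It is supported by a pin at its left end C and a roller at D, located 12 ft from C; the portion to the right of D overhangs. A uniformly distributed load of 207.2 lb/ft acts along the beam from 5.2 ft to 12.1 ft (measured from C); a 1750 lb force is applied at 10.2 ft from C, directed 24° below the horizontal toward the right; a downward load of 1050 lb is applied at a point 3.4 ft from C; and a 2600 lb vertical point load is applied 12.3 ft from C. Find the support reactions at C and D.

Resultant of the distributed load: 207.2 × 6.9 = 1429.68 lb at 8.65 ft from C.
Taking moments about C: D_y·12 − (207.2·6.9)·8.65 − 1750·sin24°·10.2 − 1050·3.4 − 2600·12.3 = 0 → D_y = 55177/12 = 4598.08 ≈ 4598 lb.
ΣF_y = 0: C_y + 4598.08 − 207.2·6.9 − 1750·sin24° − 1050 − 2600 = 0 → C_y = 1193 lb.
ΣF_x = 0: C_x + 1750·cos24° = 0 → C_x = -1599 lb.

C_x = -1599 lb, C_y = 1193 lb, D_y = 4598 lb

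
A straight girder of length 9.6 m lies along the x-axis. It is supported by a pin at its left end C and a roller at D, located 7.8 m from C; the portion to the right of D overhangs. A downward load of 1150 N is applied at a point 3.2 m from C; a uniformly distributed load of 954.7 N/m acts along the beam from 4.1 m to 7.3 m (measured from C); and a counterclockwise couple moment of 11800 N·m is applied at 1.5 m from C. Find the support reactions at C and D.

Resultant of the distributed load: 954.7 × 3.2 = 3055.04 N at 5.7 m from C.
Moments about C: D_y·7.8 − 1150·3.2 − (954.7·3.2)·5.7 + 11800 = 0 → D_y = 9293.728/7.8 = 1191.5 ≈ 1192 N.
ΣF_y = 0: C_y + 1191.5 − 1150 − 954.7·3.2 = 0 → C_y = 3014 N.
ΣF_x = 0: no horizontal applied forces, so C_x = 0.

C_x = 0, C_y = 3014 N, D_y = 1192 N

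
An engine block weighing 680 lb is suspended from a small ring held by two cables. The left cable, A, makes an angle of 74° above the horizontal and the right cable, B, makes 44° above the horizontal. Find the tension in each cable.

ΣF_x = 0: −T_A·cos74° + T_B·cos44° = 0 → T_B = 0.383181·T_A.
ΣF_y = 0: T_A·sin74° + T_B·sin44° = 680.
Substitute: T_A·(0.961262 + 0.383181·0.694658) = 680 → T_A = 553.998 ≈ 554.0 lb.
Then T_B = 0.383181 × 553.998 = 212.3 lb.

T_A = 554.0 lb, T_B = 212.3 lb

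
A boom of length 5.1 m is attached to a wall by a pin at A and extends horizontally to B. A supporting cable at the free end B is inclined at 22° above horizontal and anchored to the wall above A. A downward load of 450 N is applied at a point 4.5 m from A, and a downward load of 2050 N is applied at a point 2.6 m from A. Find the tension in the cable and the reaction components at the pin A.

T = 3850 N, A_x = 3569 N, A_y = 1058 N

ΣM about A: T·sin22°·5.1 − 450·4.5 − 2050·2.6 = 0 → T = 7355/(5.1·0.374607) = 3849.79 ≈ 3850 N.
ΣF_x = 0: A_x − T·cos22° = 0 → A_x = 3849.79 × 0.927184 = 3569 N.
ΣF_y = 0: A_y + T·sin22° − 450 − 2050 = 0 → A_y = 2500 − 3849.79 × 0.374607 = 1058 N.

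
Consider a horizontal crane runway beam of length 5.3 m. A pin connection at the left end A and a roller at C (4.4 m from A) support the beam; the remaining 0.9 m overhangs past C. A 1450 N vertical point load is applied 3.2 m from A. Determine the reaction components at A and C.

Taking moments about A: C_y·4.4 − 1450·3.2 = 0 → C_y = 4640/4.4 = 1054.55 ≈ 1055 N.
ΣF_y = 0: A_y + 1054.55 − 1450 = 0 → A_y = 395.5 N.
ΣF_x = 0: no horizontal applied forces, so A_x = 0.

A_x = 0, A_y = 395.5 N, C_y = 1055 N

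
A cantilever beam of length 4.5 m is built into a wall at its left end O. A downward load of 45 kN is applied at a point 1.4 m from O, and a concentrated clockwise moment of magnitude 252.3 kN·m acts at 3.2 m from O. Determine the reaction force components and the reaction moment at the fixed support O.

O_x = 0, O_y = 45.00 kN, M_O = 315.3 kN·m

ΣF_x = 0: O_x = 0.
ΣF_y = 0: O_y − 45 = 0 → O_y = 45.00 kN.
ΣM about O: M_O − 45·1.4 − 252.3 = 0 → M_O = 315.3 kN·m.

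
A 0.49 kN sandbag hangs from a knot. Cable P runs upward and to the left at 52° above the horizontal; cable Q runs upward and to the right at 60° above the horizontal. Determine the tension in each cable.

T_P = 0.2642 kN, T_Q = 0.3254 kN

ΣF_x = 0: −T_P·cos52° + T_Q·cos60° = 0 → T_Q = 1.23132·T_P.
ΣF_y = 0: T_P·sin52° + T_Q·sin60° = 0.49.
Substitute: T_P·(0.788011 + 1.23132·0.866025) = 0.49 → T_P = 0.264241 ≈ 0.2642 kN.
Then T_Q = 1.23132 × 0.264241 = 0.3254 kN.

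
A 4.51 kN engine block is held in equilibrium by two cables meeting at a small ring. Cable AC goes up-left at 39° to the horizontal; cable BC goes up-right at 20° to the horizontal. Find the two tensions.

ΣF_x = 0: −T_AC·cos39° + T_BC·cos20° = 0 → T_BC = 0.827021·T_AC.
ΣF_y = 0: T_AC·sin39° + T_BC·sin20° = 4.51.
Substitute: T_AC·(0.62932 + 0.827021·0.34202) = 4.51 → T_AC = 4.94421 ≈ 4.944 kN.
Then T_BC = 0.827021 × 4.94421 = 4.089 kN.

T_AC = 4.944 kN, T_BC = 4.089 kN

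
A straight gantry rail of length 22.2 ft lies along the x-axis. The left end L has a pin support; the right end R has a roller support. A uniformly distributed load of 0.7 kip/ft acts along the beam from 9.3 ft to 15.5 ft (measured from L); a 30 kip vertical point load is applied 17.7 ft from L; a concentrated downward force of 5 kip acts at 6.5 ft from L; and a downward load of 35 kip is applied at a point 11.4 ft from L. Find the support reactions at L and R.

L_x = 0, L_y = 28.56 kip, R_y = 45.78 kip

Resultant of the distributed load: 0.7 × 6.2 = 4.34 kip at 12.4 ft from L.
Moments about L: R_y·22.2 − (0.7·6.2)·12.4 − 30·17.7 − 5·6.5 − 35·11.4 = 0 → R_y = 1016.316/22.2 = 45.78 kip.
ΣF_y = 0: L_y + 45.78 − 0.7·6.2 − 30 − 5 − 35 = 0 → L_y = 28.56 kip.
ΣF_x = 0: no horizontal applied forces, so L_x = 0.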